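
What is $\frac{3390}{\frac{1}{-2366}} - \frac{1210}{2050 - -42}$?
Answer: $- \frac{8389694645}{1046} \approx -8.0207 \cdot 10^{6}$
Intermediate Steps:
$\frac{3390}{\frac{1}{-2366}} - \frac{1210}{2050 - -42} = \frac{3390}{- \frac{1}{2366}} - \frac{1210}{2050 + 42} = 3390 \left(-2366\right) - \frac{1210}{2092} = -8020740 - \frac{605}{1046} = - \frac{8389694645}{1046}$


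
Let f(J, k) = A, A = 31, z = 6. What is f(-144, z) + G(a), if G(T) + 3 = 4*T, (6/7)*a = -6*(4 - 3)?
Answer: 0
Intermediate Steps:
a = -7 (a = 7*(-6*(4 - 3))/6 = 7*(-6*1)/6 = (7/6)*(-6) = -7)
f(J, k) = 31
G(T) = -3 + 4*T
f(-144, z) + G(a) = 31 + (-3 + 4*(-7)) = 31 + (-3 - 28) = 31 - 31 = 0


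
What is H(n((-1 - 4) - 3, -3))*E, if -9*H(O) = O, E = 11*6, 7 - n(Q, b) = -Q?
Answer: 22/3 ≈ 7.3333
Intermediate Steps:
n(Q, b) = 7 + Q (n(Q, b) = 7 - (-1)*Q = 7 + Q)
E = 66
H(O) = -O/9
H(n((-1 - 4) - 3, -3))*E = -(7 + ((-1 - 4) - 3))/9*66 = -(7 + (-5 - 3))/9*66 = -(7 - 8)/9*66 = -1/9*(-1)*66 = (1/9)*66 = 22/3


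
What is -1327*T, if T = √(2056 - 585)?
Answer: -1327*√1471 ≈ -50895.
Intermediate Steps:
T = √1471 ≈ 38.354
-1327*T = -1327*√1471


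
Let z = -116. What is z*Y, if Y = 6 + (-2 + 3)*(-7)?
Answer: 116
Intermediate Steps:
Y = -1 (Y = 6 + 1*(-7) = 6 - 7 = -1)
z*Y = -116*(-1) = 116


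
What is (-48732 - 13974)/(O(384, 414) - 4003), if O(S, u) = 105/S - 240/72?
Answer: 3439872/219761 ≈ 15.653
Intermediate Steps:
O(S, u) = -10/3 + 105/S (O(S, u) = 105/S - 240*1/72 = 105/S - 10/3 = -10/3 + 105/S)
(-48732 - 13974)/(O(384, 414) - 4003) = (-48732 - 13974)/((-10/3 + 105/384) - 4003) = -62706/((-10/3 + 105*(1/384)) - 4003) = -62706/((-10/3 + 35/128) - 4003) = -62706/(-1175/384 - 4003) = -62706/(-1538327/384) = -62706*(-384/1538327) = 3439872/219761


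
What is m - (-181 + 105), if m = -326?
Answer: -250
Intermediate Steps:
m - (-181 + 105) = -326 - (-181 + 105) = -326 - 1*(-76) = -326 + 76 = -250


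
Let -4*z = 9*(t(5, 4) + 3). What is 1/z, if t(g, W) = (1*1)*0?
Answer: -4/27 ≈ -0.14815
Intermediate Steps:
t(g, W) = 0 (t(g, W) = 1*0 = 0)
z = -27/4 (z = -9*(0 + 3)/4 = -9*3/4 = -1/4*27 = -27/4 ≈ -6.7500)
1/z = 1/(-27/4) = -4/27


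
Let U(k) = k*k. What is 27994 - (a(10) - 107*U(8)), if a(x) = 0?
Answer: 34842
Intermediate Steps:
U(k) = k**2
27994 - (a(10) - 107*U(8)) = 27994 - (0 - 107*8**2) = 27994 - (0 - 107*64) = 27994 - (0 - 6848) = 27994 - 1*(-6848) = 27994 + 6848 = 34842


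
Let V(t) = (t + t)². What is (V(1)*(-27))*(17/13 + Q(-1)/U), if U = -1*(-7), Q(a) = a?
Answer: -11448/91 ≈ -125.80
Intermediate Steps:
U = 7
V(t) = 4*t² (V(t) = (2*t)² = 4*t²)
(V(1)*(-27))*(17/13 + Q(-1)/U) = ((4*1²)*(-27))*(17/13 - 1/7) = ((4*1)*(-27))*(17*(1/13) - 1*⅐) = (4*(-27))*(17/13 - ⅐) = -108*106/91 = -11448/91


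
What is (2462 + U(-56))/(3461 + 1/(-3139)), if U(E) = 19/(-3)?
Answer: 23125013/32592234 ≈ 0.70953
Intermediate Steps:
U(E) = -19/3 (U(E) = 19*(-1/3) = -19/3)
(2462 + U(-56))/(3461 + 1/(-3139)) = (2462 - 19/3)/(3461 + 1/(-3139)) = 7367/(3*(3461 - 1/3139)) = 7367/(3*(10864078/3139)) = (7367/3)*(3139/10864078) = 23125013/32592234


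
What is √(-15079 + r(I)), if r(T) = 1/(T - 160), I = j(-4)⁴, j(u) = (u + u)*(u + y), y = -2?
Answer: I*√26555609711055818/1327064 ≈ 122.8*I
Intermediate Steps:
j(u) = 2*u*(-2 + u) (j(u) = (u + u)*(u - 2) = (2*u)*(-2 + u) = 2*u*(-2 + u))
I = 5308416 (I = (2*(-4)*(-2 - 4))⁴ = (2*(-4)*(-6))⁴ = 48⁴ = 5308416)
r(T) = 1/(-160 + T)
√(-15079 + r(I)) = √(-15079 + 1/(-160 + 5308416)) = √(-15079 + 1/5308256) = √(-80043192223/5308256) = I*√26555609711055818/1327064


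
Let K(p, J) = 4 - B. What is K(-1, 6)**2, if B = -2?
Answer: 36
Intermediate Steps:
K(p, J) = 6 (K(p, J) = 4 - 1*(-2) = 4 + 2 = 6)
K(-1, 6)**2 = 6**2 = 36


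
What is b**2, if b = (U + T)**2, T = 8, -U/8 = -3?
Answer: 1048576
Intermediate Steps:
U = 24 (U = -8*(-3) = 24)
b = 1024 (b = (24 + 8)**2 = 32**2 = 1024)
b**2 = 1024**2 = 1048576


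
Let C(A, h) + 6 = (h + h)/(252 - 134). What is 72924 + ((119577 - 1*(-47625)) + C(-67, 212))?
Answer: 14167292/59 ≈ 2.4012e+5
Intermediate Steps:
C(A, h) = -6 + h/59 (C(A, h) = -6 + (h + h)/(252 - 134) = -6 + (2*h)/118 = -6 + (2*h)*(1/118) = -6 + h/59)
72924 + ((119577 - 1*(-47625)) + C(-67, 212)) = 72924 + ((119577 - 1*(-47625)) + (-6 + (1/59)*212)) = 72924 + ((119577 + 47625) + (-6 + 212/59)) = 72924 + (167202 - 142/59) = 72924 + 9864776/59 = 14167292/59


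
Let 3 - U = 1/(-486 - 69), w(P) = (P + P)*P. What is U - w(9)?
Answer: -88244/555 ≈ -159.00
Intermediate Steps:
w(P) = 2*P**2 (w(P) = (2*P)*P = 2*P**2)
U = 1666/555 (U = 3 - 1/(-486 - 69) = 3 - 1/(-555) = 3 - 1*(-1/555) = 3 + 1/555 = 1666/555 ≈ 3.0018)
U - w(9) = 1666/555 - 2*9**2 = 1666/555 - 2*81 = 1666/555 - 1*162 = 1666/555 - 162 = -88244/555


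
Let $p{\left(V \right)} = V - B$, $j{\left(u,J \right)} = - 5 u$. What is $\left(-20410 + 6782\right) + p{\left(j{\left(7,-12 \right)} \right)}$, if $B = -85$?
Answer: $-13578$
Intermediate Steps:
$p{\left(V \right)} = 85 + V$ ($p{\left(V \right)} = V - -85 = V + 85 = 85 + V$)
$\left(-20410 + 6782\right) + p{\left(j{\left(7,-12 \right)} \right)} = \left(-20410 + 6782\right) + \left(85 - 35\right) = -13628 + \left(85 - 35\right) = -13628 + 50 = -13578$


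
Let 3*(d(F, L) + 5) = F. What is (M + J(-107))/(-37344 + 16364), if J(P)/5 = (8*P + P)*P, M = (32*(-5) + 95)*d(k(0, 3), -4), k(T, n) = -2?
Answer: -77336/3147 ≈ -24.575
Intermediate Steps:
d(F, L) = -5 + F/3
M = 1105/3 (M = (32*(-5) + 95)*(-5 + (⅓)*(-2)) = (-160 + 95)*(-5 - ⅔) = -65*(-17/3) = 1105/3 ≈ 368.33)
J(P) = 45*P² (J(P) = 5*((8*P + P)*P) = 5*((9*P)*P) = 5*(9*P²) = 45*P²)
(M + J(-107))/(-37344 + 16364) = (1105/3 + 45*(-107)²)/(-37344 + 16364) = (1105/3 + 45*11449)/(-20980) = (1105/3 + 515205)*(-1/20980) = (1546720/3)*(-1/20980) = -77336/3147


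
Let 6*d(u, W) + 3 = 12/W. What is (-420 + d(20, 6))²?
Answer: 6355441/36 ≈ 1.7654e+5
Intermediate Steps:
d(u, W) = -½ + 2/W (d(u, W) = -½ + (12/W)/6 = -½ + 2/W)
(-420 + d(20, 6))² = (-420 + (½)*(4 - 1*6)/6)² = (-420 + (½)*(⅙)*(4 - 6))² = (-420 + (½)*(⅙)*(-2))² = (-420 - ⅙)² = (-2521/6)² = 6355441/36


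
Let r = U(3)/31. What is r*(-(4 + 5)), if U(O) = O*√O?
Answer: -27*√3/31 ≈ -1.5086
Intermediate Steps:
U(O) = O^(3/2)
r = 3*√3/31 (r = 3^(3/2)/31 = (3*√3)*(1/31) = 3*√3/31 ≈ 0.16762)
r*(-(4 + 5)) = (3*√3/31)*(-(4 + 5)) = (3*√3/31)*(-1*9) = (3*√3/31)*(-9) = -27*√3/31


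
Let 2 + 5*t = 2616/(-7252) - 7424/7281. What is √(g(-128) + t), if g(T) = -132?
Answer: 2*I*√327651159285095/3142965 ≈ 11.519*I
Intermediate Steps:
t = -44622392/66002265 (t = -⅖ + (2616/(-7252) - 7424/7281)/5 = -⅖ + (2616*(-1/7252) - 7424*1/7281)/5 = -⅖ + (-654/1813 - 7424/7281)/5 = -⅖ + (⅕)*(-18221486/13200453) = -⅖ - 18221486/66002265 = -44622392/66002265 ≈ -0.67607)
√(g(-128) + t) = √(-132 - 44622392/66002265) = √(-8756921372/66002265) = 2*I*√327651159285095/3142965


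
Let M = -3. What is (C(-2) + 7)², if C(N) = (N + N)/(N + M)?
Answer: 1521/25 ≈ 60.840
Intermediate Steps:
C(N) = 2*N/(-3 + N) (C(N) = (N + N)/(N - 3) = (2*N)/(-3 + N) = 2*N/(-3 + N))
(C(-2) + 7)² = (2*(-2)/(-3 - 2) + 7)² = (2*(-2)/(-5) + 7)² = (2*(-2)*(-⅕) + 7)² = (⅘ + 7)² = (39/5)² = 1521/25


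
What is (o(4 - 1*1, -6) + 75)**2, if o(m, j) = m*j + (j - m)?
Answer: 2304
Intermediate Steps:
o(m, j) = j - m + j*m (o(m, j) = j*m + (j - m) = j - m + j*m)
(o(4 - 1*1, -6) + 75)**2 = ((-6 - (4 - 1*1) - 6*(4 - 1*1)) + 75)**2 = ((-6 - (4 - 1) - 6*(4 - 1)) + 75)**2 = ((-6 - 1*3 - 6*3) + 75)**2 = ((-6 - 3 - 18) + 75)**2 = (-27 + 75)**2 = 48**2 = 2304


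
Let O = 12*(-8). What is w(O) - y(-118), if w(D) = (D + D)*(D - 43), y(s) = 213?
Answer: 26475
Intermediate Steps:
O = -96
w(D) = 2*D*(-43 + D) (w(D) = (2*D)*(-43 + D) = 2*D*(-43 + D))
w(O) - y(-118) = 2*(-96)*(-43 - 96) - 1*213 = 2*(-96)*(-139) - 213 = 26688 - 213 = 26475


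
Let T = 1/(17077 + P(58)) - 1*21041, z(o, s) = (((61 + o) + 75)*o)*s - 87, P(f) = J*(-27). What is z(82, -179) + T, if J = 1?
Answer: -54916890599/17050 ≈ -3.2209e+6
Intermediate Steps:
P(f) = -27 (P(f) = 1*(-27) = -27)
z(o, s) = -87 + o*s*(136 + o) (z(o, s) = ((136 + o)*o)*s - 87 = (o*(136 + o))*s - 87 = o*s*(136 + o) - 87 = -87 + o*s*(136 + o))
T = -358749049/17050 (T = 1/(17077 - 27) - 1*21041 = 1/17050 - 21041 = -358749049/17050 ≈ -21041.)
z(82, -179) + T = (-87 - 179*82² + 136*82*(-179)) - 358749049/17050 = (-87 - 179*6724 - 1996208) - 358749049/17050 = (-87 - 1203596 - 1996208) - 358749049/17050 = -3199891 - 358749049/17050 = -54916890599/17050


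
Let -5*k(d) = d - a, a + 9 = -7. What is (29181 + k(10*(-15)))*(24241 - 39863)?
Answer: -2281421258/5 ≈ -4.5628e+8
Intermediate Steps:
a = -16 (a = -9 - 7 = -16)
k(d) = -16/5 - d/5 (k(d) = -(d - 1*(-16))/5 = -(d + 16)/5 = -(16 + d)/5 = -16/5 - d/5)
(29181 + k(10*(-15)))*(24241 - 39863) = (29181 + (-16/5 - 2*(-15)))*(24241 - 39863) = (29181 + (-16/5 - 1/5*(-150)))*(-15622) = (29181 + (-16/5 + 30))*(-15622) = (29181 + 134/5)*(-15622) = (146039/5)*(-15622) = -2281421258/5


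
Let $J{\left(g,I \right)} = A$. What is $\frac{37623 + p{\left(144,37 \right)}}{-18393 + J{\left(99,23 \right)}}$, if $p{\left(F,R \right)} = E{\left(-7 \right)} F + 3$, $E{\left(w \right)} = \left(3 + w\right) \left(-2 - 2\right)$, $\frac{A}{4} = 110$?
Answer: $- \frac{39930}{17953} \approx -2.2241$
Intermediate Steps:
$A = 440$ ($A = 4 \cdot 110 = 440$)
$J{\left(g,I \right)} = 440$
$E{\left(w \right)} = -12 - 4 w$ ($E{\left(w \right)} = \left(3 + w\right) \left(-4\right) = -12 - 4 w$)
$p{\left(F,R \right)} = 3 + 16 F$ ($p{\left(F,R \right)} = \left(-12 - -28\right) F + 3 = \left(-12 + 28\right) F + 3 = 16 F + 3 = 3 + 16 F$)
$\frac{37623 + p{\left(144,37 \right)}}{-18393 + J{\left(99,23 \right)}} = \frac{37623 + \left(3 + 16 \cdot 144\right)}{-18393 + 440} = \frac{37623 + \left(3 + 2304\right)}{-17953} = \left(37623 + 2307\right) \left(- \frac{1}{17953}\right) = 39930 \left(- \frac{1}{17953}\right) = - \frac{39930}{17953}$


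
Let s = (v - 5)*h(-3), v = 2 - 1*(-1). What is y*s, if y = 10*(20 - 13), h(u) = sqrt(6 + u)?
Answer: -140*sqrt(3) ≈ -242.49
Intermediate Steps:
v = 3 (v = 2 + 1 = 3)
y = 70 (y = 10*7 = 70)
s = -2*sqrt(3) (s = (3 - 5)*sqrt(6 - 3) = -2*sqrt(3) ≈ -3.4641)
y*s = 70*(-2*sqrt(3)) = -140*sqrt(3)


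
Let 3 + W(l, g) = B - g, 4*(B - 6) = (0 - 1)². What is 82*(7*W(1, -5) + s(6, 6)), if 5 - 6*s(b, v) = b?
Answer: 28331/6 ≈ 4721.8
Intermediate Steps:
s(b, v) = ⅚ - b/6
B = 25/4 (B = 6 + (0 - 1)²/4 = 6 + (¼)*(-1)² = 6 + (¼)*1 = 6 + ¼ = 25/4 ≈ 6.2500)
W(l, g) = 13/4 - g (W(l, g) = -3 + (25/4 - g) = 13/4 - g)
82*(7*W(1, -5) + s(6, 6)) = 82*(7*(13/4 - 1*(-5)) + (⅚ - ⅙*6)) = 82*(7*(13/4 + 5) + (⅚ - 1)) = 82*(7*(33/4) - ⅙) = 82*(231/4 - ⅙) = 82*(691/12) = 28331/6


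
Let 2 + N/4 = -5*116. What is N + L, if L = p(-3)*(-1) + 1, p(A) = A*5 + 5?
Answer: -2317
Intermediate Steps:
p(A) = 5 + 5*A (p(A) = 5*A + 5 = 5 + 5*A)
N = -2328 (N = -8 + 4*(-5*116) = -8 + 4*(-580) = -8 - 2320 = -2328)
L = 11 (L = (5 + 5*(-3))*(-1) + 1 = (5 - 15)*(-1) + 1 = -10*(-1) + 1 = 10 + 1 = 11)
N + L = -2328 + 11 = -2317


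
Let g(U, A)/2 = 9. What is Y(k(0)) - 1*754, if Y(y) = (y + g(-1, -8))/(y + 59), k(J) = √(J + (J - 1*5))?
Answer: (-753*√5 + 44468*I)/(√5 - 59*I) ≈ -753.69 + 0.026299*I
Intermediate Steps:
g(U, A) = 18 (g(U, A) = 2*9 = 18)
k(J) = √(-5 + 2*J) (k(J) = √(J + (J - 5)) = √(J + (-5 + J)) = √(-5 + 2*J))
Y(y) = (18 + y)/(59 + y) (Y(y) = (y + 18)/(y + 59) = (18 + y)/(59 + y))
Y(k(0)) - 1*754 = (18 + √(-5 + 2*0))/(59 + √(-5 + 2*0)) - 1*754 = (18 + √(-5 + 0))/(59 + √(-5 + 0)) - 754 = (18 + √(-5))/(59 + √(-5)) - 754 = (18 + I*√5)/(59 + I*√5) - 754 = -754 + (18 + I*√5)/(59 + I*√5)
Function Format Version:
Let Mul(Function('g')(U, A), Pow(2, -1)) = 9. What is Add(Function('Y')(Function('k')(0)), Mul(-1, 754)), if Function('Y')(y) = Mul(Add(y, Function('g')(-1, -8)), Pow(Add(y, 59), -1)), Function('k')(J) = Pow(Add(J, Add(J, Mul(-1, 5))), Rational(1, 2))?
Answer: Mul(Pow(Add(Pow(5, Rational(1, 2)), Mul(-59, I)), -1), Add(Mul(-753, Pow(5, Rational(1, 2))), Mul(44468, I))) ≈ Add(-753.69, Mul(0.026299, I))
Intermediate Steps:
Function('g')(U, A) = 18 (Function('g')(U, A) = Mul(2, 9) = 18)
Function('k')(J) = Pow(Add(-5, Mul(2, J)), Rational(1, 2)) (Function('k')(J) = Pow(Add(J, Add(J, -5)), Rational(1, 2)) = Pow(Add(J, Add(-5, J)), Rational(1, 2)) = Pow(Add(-5, Mul(2, J)), Rational(1, 2)))
Function('Y')(y) = Mul(Pow(Add(59, y), -1), Add(18, y)) (Function('Y')(y) = Mul(Add(y, 18), Pow(Add(y, 59), -1)) = Mul(Add(18, y), Pow(Add(59, y), -1)) = Mul(Pow(Add(59, y), -1), Add(18, y)))
Add(Function('Y')(Function('k')(0)), Mul(-1, 754)) = Add(Mul(Pow(Add(59, Pow(Add(-5, Mul(2, 0)), Rational(1, 2))), -1), Add(18, Pow(Add(-5, Mul(2, 0)), Rational(1, 2)))), Mul(-1, 754)) = Add(Mul(Pow(Add(59, Pow(Add(-5, 0), Rational(1, 2))), -1), Add(18, Pow(Add(-5, 0), Rational(1, 2)))), -754) = Add(Mul(Pow(Add(59, Pow(-5, Rational(1, 2))), -1), Add(18, Pow(-5, Rational(1, 2)))), -754) = Add(Mul(Pow(Add(59, Mul(I, Pow(5, Rational(1, 2)))), -1), Add(18, Mul(I, Pow(5, Rational(1, 2))))), -754) = Add(-754, Mul(Pow(Add(59, Mul(I, Pow(5, Rational(1, 2)))), -1), Add(18, Mul(I, Pow(5, Rational(1, 2))))))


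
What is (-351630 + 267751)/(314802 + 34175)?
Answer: -83879/348977 ≈ -0.24036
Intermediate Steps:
(-351630 + 267751)/(314802 + 34175) = -83879/348977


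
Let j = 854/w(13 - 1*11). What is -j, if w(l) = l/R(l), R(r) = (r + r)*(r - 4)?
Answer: 3416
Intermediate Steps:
R(r) = 2*r*(-4 + r) (R(r) = (2*r)*(-4 + r) = 2*r*(-4 + r))
w(l) = 1/(2*(-4 + l)) (w(l) = l/((2*l*(-4 + l))) = l*(1/(2*l*(-4 + l))) = 1/(2*(-4 + l)))
j = -3416 (j = 854/((1/(2*(-4 + (13 - 1*11))))) = 854/((1/(2*(-4 + (13 - 11))))) = 854/((1/(2*(-4 + 2)))) = 854/(((½)/(-2))) = 854/(((½)*(-½))) = 854/(-¼) = 854*(-4) = -3416)
-j = -1*(-3416) = 3416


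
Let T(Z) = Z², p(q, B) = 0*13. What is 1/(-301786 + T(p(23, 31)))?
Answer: -1/301786 ≈ -3.3136e-6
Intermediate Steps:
p(q, B) = 0
1/(-301786 + T(p(23, 31))) = 1/(-301786 + 0²) = 1/(-301786 + 0) = 1/(-301786) = -1/301786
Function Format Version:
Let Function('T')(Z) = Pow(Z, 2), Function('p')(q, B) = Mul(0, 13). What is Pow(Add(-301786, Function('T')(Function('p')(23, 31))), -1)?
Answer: Rational(-1, 301786) ≈ -3.3136e-6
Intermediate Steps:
Function('p')(q, B) = 0
Pow(Add(-301786, Function('T')(Function('p')(23, 31))), -1) = Pow(Add(-301786, Pow(0, 2)), -1) = Pow(Add(-301786, 0), -1) = Pow(-301786, -1) = Rational(-1, 301786)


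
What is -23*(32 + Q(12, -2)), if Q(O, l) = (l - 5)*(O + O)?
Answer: 3128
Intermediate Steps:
Q(O, l) = 2*O*(-5 + l) (Q(O, l) = (-5 + l)*(2*O) = 2*O*(-5 + l))
-23*(32 + Q(12, -2)) = -23*(32 + 2*12*(-5 - 2)) = -23*(32 + 2*12*(-7)) = -23*(32 - 168) = -23*(-136) = 3128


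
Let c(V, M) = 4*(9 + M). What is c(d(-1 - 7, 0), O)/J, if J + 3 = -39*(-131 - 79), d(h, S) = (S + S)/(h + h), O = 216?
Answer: 300/2729 ≈ 0.10993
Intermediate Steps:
d(h, S) = S/h (d(h, S) = (2*S)/((2*h)) = (2*S)*(1/(2*h)) = S/h)
c(V, M) = 36 + 4*M
J = 8187 (J = -3 - 39*(-131 - 79) = -3 - 39*(-210) = -3 + 8190 = 8187)
c(d(-1 - 7, 0), O)/J = (36 + 4*216)/8187 = (36 + 864)*(1/8187) = 900*(1/8187) = 300/2729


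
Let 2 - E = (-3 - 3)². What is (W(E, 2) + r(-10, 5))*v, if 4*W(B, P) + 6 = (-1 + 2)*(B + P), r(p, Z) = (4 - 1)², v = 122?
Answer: -61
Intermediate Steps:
r(p, Z) = 9 (r(p, Z) = 3² = 9)
E = -34 (E = 2 - (-3 - 3)² = 2 - 1*(-6)² = 2 - 1*36 = 2 - 36 = -34)
W(B, P) = -3/2 + B/4 + P/4 (W(B, P) = -3/2 + ((-1 + 2)*(B + P))/4 = -3/2 + (1*(B + P))/4 = -3/2 + (B + P)/4 = -3/2 + (B/4 + P/4) = -3/2 + B/4 + P/4)
(W(E, 2) + r(-10, 5))*v = ((-3/2 + (¼)*(-34) + (¼)*2) + 9)*122 = ((-3/2 - 17/2 + ½) + 9)*122 = (-19/2 + 9)*122 = -½*122 = -61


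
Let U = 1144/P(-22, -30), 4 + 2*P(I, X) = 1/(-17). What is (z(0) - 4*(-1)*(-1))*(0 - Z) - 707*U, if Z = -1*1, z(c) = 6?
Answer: 27499610/69 ≈ 3.9855e+5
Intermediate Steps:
P(I, X) = -69/34 (P(I, X) = -2 + (1/2)/(-17) = -2 + (1/2)*(-1/17) = -2 - 1/34 = -69/34)
Z = -1
U = -38896/69 (U = 1144/(-69/34) = 1144*(-34/69) = -38896/69 ≈ -563.71)
(z(0) - 4*(-1)*(-1))*(0 - Z) - 707*U = (6 - 4*(-1)*(-1))*(0 - 1*(-1)) - 707*(-38896/69) = (6 + 4*(-1))*(0 + 1) + 27499472/69 = (6 - 4)*1 + 27499472/69 = 2*1 + 27499472/69 = 2 + 27499472/69 = 27499610/69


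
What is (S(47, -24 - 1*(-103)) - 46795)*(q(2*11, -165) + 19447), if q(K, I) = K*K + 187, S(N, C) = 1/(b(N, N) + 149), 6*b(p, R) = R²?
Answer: -2921231755722/3103 ≈ -9.4142e+8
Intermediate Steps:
b(p, R) = R²/6
S(N, C) = 1/(149 + N²/6) (S(N, C) = 1/(N²/6 + 149) = 1/(149 + N²/6))
q(K, I) = 187 + K² (q(K, I) = K² + 187 = 187 + K²)
(S(47, -24 - 1*(-103)) - 46795)*(q(2*11, -165) + 19447) = (6/(894 + 47²) - 46795)*((187 + (2*11)²) + 19447) = (6/(894 + 2209) - 46795)*((187 + 22²) + 19447) = (6/3103 - 46795)*((187 + 484) + 19447) = (6*(1/3103) - 46795)*(671 + 19447) = (6/3103 - 46795)*20118 = -145204879/3103*20118 = -2921231755722/3103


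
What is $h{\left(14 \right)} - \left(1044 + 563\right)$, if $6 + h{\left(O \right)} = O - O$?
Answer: $-1613$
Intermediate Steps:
$h{\left(O \right)} = -6$ ($h{\left(O \right)} = -6 + \left(O - O\right) = -6 + 0 = -6$)
$h{\left(14 \right)} - \left(1044 + 563\right) = -6 - \left(1044 + 563\right) = -6 - 1607 = -1613$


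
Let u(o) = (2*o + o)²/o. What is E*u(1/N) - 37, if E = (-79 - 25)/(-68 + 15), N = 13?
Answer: -1889/53 ≈ -35.641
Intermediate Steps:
E = 104/53 (E = -104/(-53) = -104*(-1/53) = 104/53 ≈ 1.9623)
u(o) = 9*o (u(o) = (3*o)²/o = (9*o²)/o = 9*o)
E*u(1/N) - 37 = 104*(9/13)/53 - 37 = 104*(9*(1/13))/53 - 37 = (104/53)*(9/13) - 37 = 72/53 - 37 = -1889/53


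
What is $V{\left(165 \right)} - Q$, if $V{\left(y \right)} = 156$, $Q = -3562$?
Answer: $3718$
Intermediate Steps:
$V{\left(165 \right)} - Q = 156 - -3562 = 156 + 3562 = 3718$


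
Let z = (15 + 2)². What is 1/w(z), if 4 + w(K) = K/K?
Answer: -⅓ ≈ -0.33333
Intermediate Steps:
z = 289 (z = 17² = 289)
w(K) = -3 (w(K) = -4 + K/K = -4 + 1 = -3)
1/w(z) = 1/(-3) = -⅓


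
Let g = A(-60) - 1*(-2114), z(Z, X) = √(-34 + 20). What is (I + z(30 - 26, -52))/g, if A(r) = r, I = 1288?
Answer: 644/1027 + I*√14/2054 ≈ 0.62707 + 0.0018216*I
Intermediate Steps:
z(Z, X) = I*√14 (z(Z, X) = √(-14) = I*√14)
g = 2054 (g = -60 - 1*(-2114) = -60 + 2114 = 2054)
(I + z(30 - 26, -52))/g = (1288 + I*√14)/2054 = (1288 + I*√14)*(1/2054) = 644/1027 + I*√14/2054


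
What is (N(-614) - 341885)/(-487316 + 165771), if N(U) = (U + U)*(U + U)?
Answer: -1166099/321545 ≈ -3.6265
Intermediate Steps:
N(U) = 4*U² (N(U) = (2*U)*(2*U) = 4*U²)
(N(-614) - 341885)/(-487316 + 165771) = (4*(-614)² - 341885)/(-487316 + 165771) = (4*376996 - 341885)/(-321545) = (1507984 - 341885)*(-1/321545) = 1166099*(-1/321545) = -1166099/321545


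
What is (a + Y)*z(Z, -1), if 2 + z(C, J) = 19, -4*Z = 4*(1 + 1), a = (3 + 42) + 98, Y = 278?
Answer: 7157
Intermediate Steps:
a = 143 (a = 45 + 98 = 143)
Z = -2 (Z = -(1 + 1) = -2 ≈ -2.0000)
z(C, J) = 17 (z(C, J) = -2 + 19 = 17)
(a + Y)*z(Z, -1) = (143 + 278)*17 = 421*17 = 7157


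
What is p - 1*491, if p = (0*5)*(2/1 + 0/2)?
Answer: -491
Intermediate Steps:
p = 0 (p = 0*(2*1 + 0*(1/2)) = 0*(2 + 0) = 0*2 = 0)
p - 1*491 = 0 - 1*491 = 0 - 491 = -491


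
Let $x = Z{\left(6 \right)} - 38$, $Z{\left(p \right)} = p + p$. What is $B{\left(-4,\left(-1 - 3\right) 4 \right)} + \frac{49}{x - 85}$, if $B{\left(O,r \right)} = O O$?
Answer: $\frac{1727}{111} \approx 15.559$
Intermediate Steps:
$Z{\left(p \right)} = 2 p$
$B{\left(O,r \right)} = O^{2}$
$x = -26$ ($x = 2 \cdot 6 - 38 = 12 - 38 = -26$)
$B{\left(-4,\left(-1 - 3\right) 4 \right)} + \frac{49}{x - 85} = \left(-4\right)^{2} + \frac{49}{-26 - 85} = 16 + \frac{49}{-111} = 16 + 49 \left(- \frac{1}{111}\right) = 16 - \frac{49}{111} = \frac{1727}{111}$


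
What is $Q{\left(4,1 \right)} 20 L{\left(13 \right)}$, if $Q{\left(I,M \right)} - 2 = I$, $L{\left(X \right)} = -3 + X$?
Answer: $1200$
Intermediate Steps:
$Q{\left(I,M \right)} = 2 + I$
$Q{\left(4,1 \right)} 20 L{\left(13 \right)} = \left(2 + 4\right) 20 \left(-3 + 13\right) = 6 \cdot 20 \cdot 10 = 120 \cdot 10 = 1200$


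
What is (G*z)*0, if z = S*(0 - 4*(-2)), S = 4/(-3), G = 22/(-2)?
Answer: 0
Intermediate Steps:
G = -11 (G = 22*(-½) = -11)
S = -4/3 (S = 4*(-⅓) = -4/3 ≈ -1.3333)
z = -32/3 (z = -4*(0 - 4*(-2))/3 = -4*(0 + 8)/3 = -4/3*8 = -32/3 ≈ -10.667)
(G*z)*0 = -11*(-32/3)*0 = (352/3)*0 = 0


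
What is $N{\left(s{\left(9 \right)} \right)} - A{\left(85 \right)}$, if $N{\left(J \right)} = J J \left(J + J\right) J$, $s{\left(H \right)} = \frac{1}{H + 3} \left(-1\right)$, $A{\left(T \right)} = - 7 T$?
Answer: $\frac{6168961}{10368} \approx 595.0$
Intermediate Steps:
$s{\left(H \right)} = - \frac{1}{3 + H}$ ($s{\left(H \right)} = \frac{1}{3 + H} \left(-1\right) = - \frac{1}{3 + H}$)
$N{\left(J \right)} = 2 J^{4}$ ($N{\left(J \right)} = J^{2} \cdot 2 J J = J^{2} \cdot 2 J^{2} = 2 J^{4}$)
$N{\left(s{\left(9 \right)} \right)} - A{\left(85 \right)} = 2 \left(- \frac{1}{3 + 9}\right)^{4} - \left(-7\right) 85 = 2 \left(- \frac{1}{12}\right)^{4} - -595 = 2 \left(\left(-1\right) \frac{1}{12}\right)^{4} + 595 = 2 \left(- \frac{1}{12}\right)^{4} + 595 = 2 \cdot \frac{1}{20736} + 595 = \frac{1}{10368} + 595 = \frac{6168961}{10368}$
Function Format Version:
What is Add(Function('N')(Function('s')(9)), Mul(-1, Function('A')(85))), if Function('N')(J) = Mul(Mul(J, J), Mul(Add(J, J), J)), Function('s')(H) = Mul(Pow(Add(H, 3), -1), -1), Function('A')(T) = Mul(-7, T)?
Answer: Rational(6168961, 10368) ≈ 595.00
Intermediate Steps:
Function('s')(H) = Mul(-1, Pow(Add(3, H), -1)) (Function('s')(H) = Mul(Pow(Add(3, H), -1), -1) = Mul(-1, Pow(Add(3, H), -1)))
Function('N')(J) = Mul(2, Pow(J, 4)) (Function('N')(J) = Mul(Pow(J, 2), Mul(Mul(2, J), J)) = Mul(Pow(J, 2), Mul(2, Pow(J, 2))) = Mul(2, Pow(J, 4)))
Add(Function('N')(Function('s')(9)), Mul(-1, Function('A')(85))) = Add(Mul(2, Pow(Mul(-1, Pow(Add(3, 9), -1)), 4)), Mul(-1, Mul(-7, 85))) = Add(Mul(2, Pow(Mul(-1, Pow(12, -1)), 4)), Mul(-1, -595)) = Add(Mul(2, Pow(Mul(-1, Rational(1, 12)), 4)), 595) = Add(Mul(2, Pow(Rational(-1, 12), 4)), 595) = Add(Mul(2, Rational(1, 20736)), 595) = Add(Rational(1, 10368), 595) = Rational(6168961, 10368)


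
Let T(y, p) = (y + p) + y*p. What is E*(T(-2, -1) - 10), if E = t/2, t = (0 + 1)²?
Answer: -11/2 ≈ -5.5000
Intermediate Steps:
T(y, p) = p + y + p*y (T(y, p) = (p + y) + p*y = p + y + p*y)
t = 1 (t = 1² = 1)
E = ½ (E = 1/2 = 1*(½) = ½ ≈ 0.50000)
E*(T(-2, -1) - 10) = ((-1 - 2 - 1*(-2)) - 10)/2 = ((-1 - 2 + 2) - 10)/2 = (-1 - 10)/2 = (½)*(-11) = -11/2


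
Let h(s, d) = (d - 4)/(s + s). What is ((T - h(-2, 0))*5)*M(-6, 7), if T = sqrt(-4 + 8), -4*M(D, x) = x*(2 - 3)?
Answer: 35/4 ≈ 8.7500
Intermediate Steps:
M(D, x) = x/4 (M(D, x) = -x*(2 - 3)/4 = -x*(-1)/4 = -(-1)*x/4 = x/4)
h(s, d) = (-4 + d)/(2*s) (h(s, d) = (-4 + d)/((2*s)) = (-4 + d)*(1/(2*s)) = (-4 + d)/(2*s))
T = 2 (T = sqrt(4) = 2)
((T - h(-2, 0))*5)*M(-6, 7) = ((2 - (-4 + 0)/(2*(-2)))*5)*((1/4)*7) = ((2 - (-1)*(-4)/(2*2))*5)*(7/4) = ((2 - 1*1)*5)*(7/4) = ((2 - 1)*5)*(7/4) = (1*5)*(7/4) = 5*(7/4) = 35/4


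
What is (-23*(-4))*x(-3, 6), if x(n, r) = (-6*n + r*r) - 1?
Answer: 4876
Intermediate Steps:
x(n, r) = -1 + r² - 6*n (x(n, r) = (-6*n + r²) - 1 = (r² - 6*n) - 1 = -1 + r² - 6*n)
(-23*(-4))*x(-3, 6) = (-23*(-4))*(-1 + 6² - 6*(-3)) = 92*(-1 + 36 + 18) = 92*53 = 4876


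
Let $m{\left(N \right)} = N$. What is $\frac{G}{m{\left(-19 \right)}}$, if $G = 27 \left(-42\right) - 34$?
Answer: $\frac{1168}{19} \approx 61.474$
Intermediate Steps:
$G = -1168$ ($G = -1134 - 34 = -1168$)
$\frac{G}{m{\left(-19 \right)}} = - \frac{1168}{-19} = \left(-1168\right) \left(- \frac{1}{19}\right) = \frac{1168}{19}$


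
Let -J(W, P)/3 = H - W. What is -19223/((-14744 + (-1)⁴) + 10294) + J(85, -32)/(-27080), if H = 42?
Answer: 519984919/120478920 ≈ 4.3160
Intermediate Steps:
J(W, P) = -126 + 3*W (J(W, P) = -3*(42 - W) = -126 + 3*W)
-19223/((-14744 + (-1)⁴) + 10294) + J(85, -32)/(-27080) = -19223/((-14744 + (-1)⁴) + 10294) + (-126 + 3*85)/(-27080) = -19223/((-14744 + 1) + 10294) + (-126 + 255)*(-1/27080) = -19223/(-14743 + 10294) + 129*(-1/27080) = -19223/(-4449) - 129/27080 = -19223*(-1/4449) - 129/27080 = 19223/4449 - 129/27080 = 519984919/120478920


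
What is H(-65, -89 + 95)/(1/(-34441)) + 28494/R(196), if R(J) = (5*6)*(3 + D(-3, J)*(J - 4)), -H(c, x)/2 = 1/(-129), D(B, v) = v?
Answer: -4320419243/8091525 ≈ -533.94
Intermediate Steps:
H(c, x) = 2/129 (H(c, x) = -2/(-129) = -2*(-1/129) = 2/129)
R(J) = 90 + 30*J*(-4 + J) (R(J) = (5*6)*(3 + J*(J - 4)) = 30*(3 + J*(-4 + J)) = 90 + 30*J*(-4 + J))
H(-65, -89 + 95)/(1/(-34441)) + 28494/R(196) = 2/(129*(1/(-34441))) + 28494/(90 - 120*196 + 30*196**2) = 2/(129*(-1/34441)) + 28494/(90 - 23520 + 30*38416) = (2/129)*(-34441) + 28494/(90 - 23520 + 1152480) = -68882/129 + 28494/1129050 = -68882/129 + 28494*(1/1129050) = -68882/129 + 1583/62725 = -4320419243/8091525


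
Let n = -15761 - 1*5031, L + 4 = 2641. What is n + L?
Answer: -18155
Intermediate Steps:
L = 2637 (L = -4 + 2641 = 2637)
n = -20792 (n = -15761 - 5031 = -20792)
n + L = -20792 + 2637 = -18155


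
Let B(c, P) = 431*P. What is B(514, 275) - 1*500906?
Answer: -382381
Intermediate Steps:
B(514, 275) - 1*500906 = 431*275 - 1*500906 = 118525 - 500906 = -382381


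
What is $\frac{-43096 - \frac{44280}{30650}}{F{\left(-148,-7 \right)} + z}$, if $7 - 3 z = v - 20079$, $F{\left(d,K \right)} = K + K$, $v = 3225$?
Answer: $- \frac{396281004}{51550235} \approx -7.6873$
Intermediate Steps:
$F{\left(d,K \right)} = 2 K$
$z = \frac{16861}{3}$ ($z = \frac{7}{3} - \frac{3225 - 20079}{3} = \frac{7}{3} - -5618 = \frac{7}{3} + 5618 = \frac{16861}{3} \approx 5620.3$)
$\frac{-43096 - \frac{44280}{30650}}{F{\left(-148,-7 \right)} + z} = \frac{-43096 - \frac{44280}{30650}}{2 \left(-7\right) + \frac{16861}{3}} = \frac{-43096 - \frac{4428}{3065}}{-14 + \frac{16861}{3}} = \frac{-43096 - \frac{4428}{3065}}{\frac{16819}{3}} = \left(- \frac{132093668}{3065}\right) \frac{3}{16819} = - \frac{396281004}{51550235}$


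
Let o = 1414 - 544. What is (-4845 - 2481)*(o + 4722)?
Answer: -40966992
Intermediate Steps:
o = 870
(-4845 - 2481)*(o + 4722) = (-4845 - 2481)*(870 + 4722) = -7326*5592 = -40966992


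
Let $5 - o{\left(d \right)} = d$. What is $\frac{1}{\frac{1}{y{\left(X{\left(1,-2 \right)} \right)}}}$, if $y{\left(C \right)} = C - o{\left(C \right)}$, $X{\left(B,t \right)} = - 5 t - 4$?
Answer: $7$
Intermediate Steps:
$X{\left(B,t \right)} = -4 - 5 t$
$o{\left(d \right)} = 5 - d$
$y{\left(C \right)} = -5 + 2 C$ ($y{\left(C \right)} = C - \left(5 - C\right) = C + \left(-5 + C\right) = -5 + 2 C$)
$\frac{1}{\frac{1}{y{\left(X{\left(1,-2 \right)} \right)}}} = \frac{1}{\frac{1}{-5 + 2 \left(-4 - -10\right)}} = \frac{1}{\frac{1}{-5 + 2 \left(-4 + 10\right)}} = \frac{1}{\frac{1}{-5 + 2 \cdot 6}} = \frac{1}{\frac{1}{-5 + 12}} = \frac{1}{\frac{1}{7}} = 7$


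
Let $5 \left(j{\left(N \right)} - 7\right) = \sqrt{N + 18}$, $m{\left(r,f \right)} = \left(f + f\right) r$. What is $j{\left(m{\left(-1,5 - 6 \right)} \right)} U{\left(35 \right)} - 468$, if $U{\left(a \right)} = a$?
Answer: $-223 + 14 \sqrt{5} \approx -191.7$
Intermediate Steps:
$m{\left(r,f \right)} = 2 f r$
$j{\left(N \right)} = 7 + \frac{\sqrt{18 + N}}{5}$ ($j{\left(N \right)} = 7 + \frac{\sqrt{N + 18}}{5} = 7 + \frac{\sqrt{18 + N}}{5}$)
$j{\left(m{\left(-1,5 - 6 \right)} \right)} U{\left(35 \right)} - 468 = \left(7 + \frac{\sqrt{18 + 2 \left(5 - 6\right) \left(-1\right)}}{5}\right) 35 - 468 = \left(7 + \frac{\sqrt{18 + 2 \left(-1\right) \left(-1\right)}}{5}\right) 35 - 468 = \left(7 + \frac{\sqrt{18 + 2}}{5}\right) 35 - 468 = \left(7 + \frac{\sqrt{20}}{5}\right) 35 - 468 = \left(7 + \frac{2 \sqrt{5}}{5}\right) 35 - 468 = \left(245 + 14 \sqrt{5}\right) - 468 = -223 + 14 \sqrt{5}$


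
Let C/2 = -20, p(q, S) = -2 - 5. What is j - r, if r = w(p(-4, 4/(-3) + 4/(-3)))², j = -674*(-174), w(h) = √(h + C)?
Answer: 117323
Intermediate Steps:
p(q, S) = -7
C = -40 (C = 2*(-20) = -40)
w(h) = √(-40 + h) (w(h) = √(h - 40) = √(-40 + h))
j = 117276
r = -47 (r = (√(-40 - 7))² = (√(-47))² = (I*√47)² = -47)
j - r = 117276 - 1*(-47) = 117276 + 47 = 117323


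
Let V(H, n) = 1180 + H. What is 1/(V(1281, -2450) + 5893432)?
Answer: 1/5895893 ≈ 1.6961e-7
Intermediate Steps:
1/(V(1281, -2450) + 5893432) = 1/((1180 + 1281) + 5893432) = 1/(2461 + 5893432) = 1/5895893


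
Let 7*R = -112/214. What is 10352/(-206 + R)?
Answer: -553832/11025 ≈ -50.234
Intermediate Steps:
R = -8/107 (R = (-112/214)/7 = (-112*1/214)/7 = (1/7)*(-56/107) = -8/107 ≈ -0.074766)
10352/(-206 + R) = 10352/(-206 - 8/107) = 10352/(-22050/107) = 10352*(-107/22050) = -553832/11025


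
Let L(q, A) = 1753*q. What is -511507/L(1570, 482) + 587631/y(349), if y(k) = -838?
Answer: -404428139344/576587995 ≈ -701.42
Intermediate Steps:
-511507/L(1570, 482) + 587631/y(349) = -511507/(1753*1570) + 587631/(-838) = -511507/2752210 + 587631*(-1/838) = -511507*1/2752210 - 587631/838 = -511507/2752210 - 587631/838 = -404428139344/576587995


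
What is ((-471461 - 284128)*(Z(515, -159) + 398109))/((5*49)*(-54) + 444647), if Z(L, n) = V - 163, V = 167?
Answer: -300809803557/431417 ≈ -6.9726e+5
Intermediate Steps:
Z(L, n) = 4 (Z(L, n) = 167 - 163 = 4)
((-471461 - 284128)*(Z(515, -159) + 398109))/((5*49)*(-54) + 444647) = ((-471461 - 284128)*(4 + 398109))/((5*49)*(-54) + 444647) = (-755589*398113)/(245*(-54) + 444647) = -300809803557/(-13230 + 444647) = -300809803557/431417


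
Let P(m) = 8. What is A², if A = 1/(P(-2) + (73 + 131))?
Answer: 1/44944 ≈ 2.2250e-5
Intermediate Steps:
A = 1/212 (A = 1/(8 + (73 + 131)) = 1/(8 + 204) = 1/212 ≈ 0.0047170)
A² = (1/212)² = 1/44944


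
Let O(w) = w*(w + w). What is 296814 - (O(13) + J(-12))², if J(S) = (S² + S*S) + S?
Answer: -80182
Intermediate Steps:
J(S) = S + 2*S² (J(S) = (S² + S²) + S = 2*S² + S = S + 2*S²)
O(w) = 2*w² (O(w) = w*(2*w) = 2*w²)
296814 - (O(13) + J(-12))² = 296814 - (2*13² - 12*(1 + 2*(-12)))² = 296814 - (2*169 - 12*(1 - 24))² = 296814 - (338 - 12*(-23))² = 296814 - (338 + 276)² = 296814 - 1*614² = 296814 - 1*376996 = 296814 - 376996 = -80182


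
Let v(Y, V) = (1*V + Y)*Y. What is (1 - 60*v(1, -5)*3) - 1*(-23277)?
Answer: 23998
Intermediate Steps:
v(Y, V) = Y*(V + Y) (v(Y, V) = (V + Y)*Y = Y*(V + Y))
(1 - 60*v(1, -5)*3) - 1*(-23277) = (1 - 60*1*(-5 + 1)*3) - 1*(-23277) = (1 - 60*1*(-4)*3) + 23277 = (1 - (-240)*3) + 23277 = (1 - 60*(-12)) + 23277 = (1 + 720) + 23277 = 721 + 23277 = 23998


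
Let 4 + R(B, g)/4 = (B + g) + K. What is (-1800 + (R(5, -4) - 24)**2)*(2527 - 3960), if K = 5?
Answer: 2212552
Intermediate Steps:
R(B, g) = 4 + 4*B + 4*g (R(B, g) = -16 + 4*((B + g) + 5) = -16 + 4*(5 + B + g) = -16 + (20 + 4*B + 4*g) = 4 + 4*B + 4*g)
(-1800 + (R(5, -4) - 24)**2)*(2527 - 3960) = (-1800 + ((4 + 4*5 + 4*(-4)) - 24)**2)*(2527 - 3960) = (-1800 + ((4 + 20 - 16) - 24)**2)*(-1433) = (-1800 + (8 - 24)**2)*(-1433) = (-1800 + (-16)**2)*(-1433) = (-1800 + 256)*(-1433) = -1544*(-1433) = 2212552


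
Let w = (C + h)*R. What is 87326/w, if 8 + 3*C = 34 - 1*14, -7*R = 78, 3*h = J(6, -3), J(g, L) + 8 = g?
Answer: -305641/130 ≈ -2351.1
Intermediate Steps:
J(g, L) = -8 + g
h = -⅔ (h = (-8 + 6)/3 = (⅓)*(-2) = -⅔ ≈ -0.66667)
R = -78/7 (R = -⅐*78 = -78/7 ≈ -11.143)
C = 4 (C = -8/3 + (34 - 1*14)/3 = -8/3 + (34 - 14)/3 = -8/3 + (⅓)*20 = -8/3 + 20/3 = 4)
w = -260/7 (w = (4 - ⅔)*(-78/7) = (10/3)*(-78/7) = -260/7 ≈ -37.143)
87326/w = 87326/(-260/7) = 87326*(-7/260) = -305641/130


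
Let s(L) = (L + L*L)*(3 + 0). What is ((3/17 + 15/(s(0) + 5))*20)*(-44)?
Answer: -47520/17 ≈ -2795.3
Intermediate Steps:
s(L) = 3*L + 3*L² (s(L) = (L + L²)*3 = 3*L + 3*L²)
((3/17 + 15/(s(0) + 5))*20)*(-44) = ((3/17 + 15/(3*0*(1 + 0) + 5))*20)*(-44) = ((3*(1/17) + 15/(3*0*1 + 5))*20)*(-44) = ((3/17 + 15/(0 + 5))*20)*(-44) = ((3/17 + 15/5)*20)*(-44) = ((3/17 + 15*(⅕))*20)*(-44) = ((3/17 + 3)*20)*(-44) = ((54/17)*20)*(-44) = (1080/17)*(-44) = -47520/17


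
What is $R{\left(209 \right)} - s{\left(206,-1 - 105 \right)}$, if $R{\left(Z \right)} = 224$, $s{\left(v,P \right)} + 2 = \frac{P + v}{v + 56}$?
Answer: $\frac{29556}{131} \approx 225.62$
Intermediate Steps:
$s{\left(v,P \right)} = -2 + \frac{P + v}{56 + v}$ ($s{\left(v,P \right)} = -2 + \frac{P + v}{v + 56} = -2 + \frac{P + v}{56 + v}$)
$R{\left(209 \right)} - s{\left(206,-1 - 105 \right)} = 224 - \frac{-112 - 106 - 206}{56 + 206} = 224 - \frac{-112 - 106 - 206}{262} = 224 - \frac{1}{262} \left(-424\right) = 224 - - \frac{212}{131} = 224 + \frac{212}{131} = \frac{29556}{131}$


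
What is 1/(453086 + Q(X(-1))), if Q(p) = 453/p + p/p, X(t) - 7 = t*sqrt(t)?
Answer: 7552507/3422421720471 - 151*I/3422421720471 ≈ 2.2068e-6 - 4.4121e-11*I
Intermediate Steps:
X(t) = 7 + t**(3/2) (X(t) = 7 + t*sqrt(t) = 7 + t**(3/2))
Q(p) = 1 + 453/p (Q(p) = 453/p + 1 = 1 + 453/p)
1/(453086 + Q(X(-1))) = 1/(453086 + (453 + (7 + (-1)**(3/2)))/(7 + (-1)**(3/2))) = 1/(453086 + (453 + (7 - I))/(7 - I)) = 1/(453086 + ((7 + I)/50)*(460 - I)) = 1/(453086 + (7 + I)*(460 - I)/50)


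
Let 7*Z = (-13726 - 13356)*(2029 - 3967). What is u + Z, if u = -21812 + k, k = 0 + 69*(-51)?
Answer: 52307599/7 ≈ 7.4725e+6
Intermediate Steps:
Z = 52484916/7 (Z = ((-13726 - 13356)*(2029 - 3967))/7 = (-27082*(-1938))/7 = (⅐)*52484916 = 52484916/7 ≈ 7.4978e+6)
k = -3519 (k = 0 - 3519 = -3519)
u = -25331 (u = -21812 - 3519 = -25331)
u + Z = -25331 + 52484916/7 = 52307599/7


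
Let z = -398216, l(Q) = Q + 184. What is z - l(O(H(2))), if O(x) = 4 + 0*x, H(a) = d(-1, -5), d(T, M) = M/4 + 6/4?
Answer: -398404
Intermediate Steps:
d(T, M) = 3/2 + M/4 (d(T, M) = M*(¼) + 6*(¼) = M/4 + 3/2 = 3/2 + M/4)
H(a) = ¼ (H(a) = 3/2 + (¼)*(-5) = 3/2 - 5/4 = ¼)
O(x) = 4 (O(x) = 4 + 0 = 4)
l(Q) = 184 + Q
z - l(O(H(2))) = -398216 - (184 + 4) = -398216 - 1*188 = -398216 - 188 = -398404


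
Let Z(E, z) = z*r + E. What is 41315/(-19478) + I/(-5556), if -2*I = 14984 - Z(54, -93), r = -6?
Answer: -11197154/13527471 ≈ -0.82773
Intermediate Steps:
Z(E, z) = E - 6*z (Z(E, z) = z*(-6) + E = -6*z + E = E - 6*z)
I = -7186 (I = -(14984 - (54 - 6*(-93)))/2 = -(14984 - (54 + 558))/2 = -(14984 - 1*612)/2 = -(14984 - 612)/2 = -1/2*14372 = -7186)
41315/(-19478) + I/(-5556) = 41315/(-19478) - 7186/(-5556) = 41315*(-1/19478) - 7186*(-1/5556) = -41315/19478 + 3593/2778 = -11197154/13527471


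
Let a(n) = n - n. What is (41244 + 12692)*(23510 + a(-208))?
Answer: 1268035360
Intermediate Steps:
a(n) = 0
(41244 + 12692)*(23510 + a(-208)) = (41244 + 12692)*(23510 + 0) = 53936*23510 = 1268035360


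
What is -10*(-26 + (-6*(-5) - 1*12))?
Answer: 80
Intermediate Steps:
-10*(-26 + (-6*(-5) - 1*12)) = -10*(-26 + (30 - 12)) = -10*(-26 + 18) = -10*(-8) = 80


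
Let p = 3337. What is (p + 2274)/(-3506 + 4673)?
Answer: 5611/1167 ≈ 4.8081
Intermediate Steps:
(p + 2274)/(-3506 + 4673) = (3337 + 2274)/(-3506 + 4673) = 5611/1167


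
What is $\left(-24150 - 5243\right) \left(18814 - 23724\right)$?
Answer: $144319630$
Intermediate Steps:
$\left(-24150 - 5243\right) \left(18814 - 23724\right) = \left(-29393\right) \left(-4910\right) = 144319630$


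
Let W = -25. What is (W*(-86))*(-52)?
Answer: -111800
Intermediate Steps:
(W*(-86))*(-52) = -25*(-86)*(-52) = 2150*(-52) = -111800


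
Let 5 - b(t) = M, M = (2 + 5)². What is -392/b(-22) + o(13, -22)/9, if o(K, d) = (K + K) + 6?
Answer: 1234/99 ≈ 12.465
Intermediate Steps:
M = 49 (M = 7² = 49)
b(t) = -44 (b(t) = 5 - 1*49 = 5 - 49 = -44)
o(K, d) = 6 + 2*K (o(K, d) = 2*K + 6 = 6 + 2*K)
-392/b(-22) + o(13, -22)/9 = -392/(-44) + (6 + 2*13)/9 = -392*(-1/44) + (6 + 26)*(⅑) = 98/11 + 32*(⅑) = 98/11 + 32/9 = 1234/99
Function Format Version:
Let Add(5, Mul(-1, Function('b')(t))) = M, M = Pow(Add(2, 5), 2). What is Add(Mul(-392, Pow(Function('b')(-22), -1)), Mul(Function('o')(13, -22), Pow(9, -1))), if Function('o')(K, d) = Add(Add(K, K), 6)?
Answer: Rational(1234, 99) ≈ 12.465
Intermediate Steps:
M = 49 (M = Pow(7, 2) = 49)
Function('b')(t) = -44 (Function('b')(t) = Add(5, Mul(-1, 49)) = Add(5, -49) = -44)
Function('o')(K, d) = Add(6, Mul(2, K)) (Function('o')(K, d) = Add(Mul(2, K), 6) = Add(6, Mul(2, K)))
Add(Mul(-392, Pow(Function('b')(-22), -1)), Mul(Function('o')(13, -22), Pow(9, -1))) = Add(Mul(-392, Pow(-44, -1)), Mul(Add(6, Mul(2, 13)), Pow(9, -1))) = Add(Mul(-392, Rational(-1, 44)), Mul(Add(6, 26), Rational(1, 9))) = Add(Rational(98, 11), Mul(32, Rational(1, 9))) = Add(Rational(98, 11), Rational(32, 9)) = Rational(1234, 99)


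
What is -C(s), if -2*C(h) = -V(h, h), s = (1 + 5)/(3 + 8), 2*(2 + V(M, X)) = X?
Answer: 19/22 ≈ 0.86364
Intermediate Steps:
V(M, X) = -2 + X/2
s = 6/11 ≈ 0.54545
C(h) = -1 + h/4 (C(h) = -(-1)*(-2 + h/2)/2 = -(2 - h/2)/2 = -1 + h/4)
-C(s) = -(-1 + (1/4)*(6/11)) = -(-1 + 3/22) = -1*(-19/22) = 19/22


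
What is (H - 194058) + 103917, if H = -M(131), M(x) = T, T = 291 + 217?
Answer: -90649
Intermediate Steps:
T = 508
M(x) = 508
H = -508 (H = -1*508 = -508)
(H - 194058) + 103917 = (-508 - 194058) + 103917 = -194566 + 103917 = -90649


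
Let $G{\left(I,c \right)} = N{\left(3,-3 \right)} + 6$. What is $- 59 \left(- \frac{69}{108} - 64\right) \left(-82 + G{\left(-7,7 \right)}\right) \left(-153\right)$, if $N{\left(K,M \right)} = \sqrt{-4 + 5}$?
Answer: $\frac{175048575}{4} \approx 4.3762 \cdot 10^{7}$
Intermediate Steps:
$N{\left(K,M \right)} = 1$ ($N{\left(K,M \right)} = \sqrt{1} = 1$)
$G{\left(I,c \right)} = 7$ ($G{\left(I,c \right)} = 1 + 6 = 7$)
$- 59 \left(- \frac{69}{108} - 64\right) \left(-82 + G{\left(-7,7 \right)}\right) \left(-153\right) = - 59 \left(- \frac{69}{108} - 64\right) \left(-82 + 7\right) \left(-153\right) = - 59 \left(\left(-69\right) \frac{1}{108} - 64\right) \left(-75\right) \left(-153\right) = - 59 \left(- \frac{23}{36} - 64\right) \left(-75\right) \left(-153\right) = - 59 \left(\left(- \frac{2327}{36}\right) \left(-75\right)\right) \left(-153\right) = \left(-59\right) \frac{58175}{12} \left(-153\right) = \left(- \frac{3432325}{12}\right) \left(-153\right) = \frac{175048575}{4}$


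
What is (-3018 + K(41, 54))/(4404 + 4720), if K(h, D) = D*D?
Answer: -51/4562 ≈ -0.011179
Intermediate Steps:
K(h, D) = D²
(-3018 + K(41, 54))/(4404 + 4720) = (-3018 + 54²)/(4404 + 4720) = (-3018 + 2916)/9124 = -102*1/9124 = -51/4562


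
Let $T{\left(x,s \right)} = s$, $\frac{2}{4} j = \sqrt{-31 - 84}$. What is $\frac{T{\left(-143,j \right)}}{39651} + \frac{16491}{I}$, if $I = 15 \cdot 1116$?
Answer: $\frac{5497}{5580} + \frac{2 i \sqrt{115}}{39651} \approx 0.98513 + 0.00054091 i$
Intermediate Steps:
$j = 2 i \sqrt{115}$ ($j = 2 \sqrt{-31 - 84} = 2 \sqrt{-115} = 2 i \sqrt{115} \approx 21.448 i$)
$I = 16740$
$\frac{T{\left(-143,j \right)}}{39651} + \frac{16491}{I} = \frac{2 i \sqrt{115}}{39651} + \frac{16491}{16740} = 2 i \sqrt{115} \cdot \frac{1}{39651} + 16491 \cdot \frac{1}{16740} = \frac{2 i \sqrt{115}}{39651} + \frac{5497}{5580} = \frac{5497}{5580} + \frac{2 i \sqrt{115}}{39651}$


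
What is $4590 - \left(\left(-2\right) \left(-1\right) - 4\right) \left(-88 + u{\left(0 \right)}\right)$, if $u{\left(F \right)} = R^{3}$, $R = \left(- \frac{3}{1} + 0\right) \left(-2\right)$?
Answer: $4846$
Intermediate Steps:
$R = 6$ ($R = \left(\left(-3\right) 1 + 0\right) \left(-2\right) = \left(-3 + 0\right) \left(-2\right) = \left(-3\right) \left(-2\right) = 6$)
$u{\left(F \right)} = 216$ ($u{\left(F \right)} = 6^{3} = 216$)
$4590 - \left(\left(-2\right) \left(-1\right) - 4\right) \left(-88 + u{\left(0 \right)}\right) = 4590 - \left(\left(-2\right) \left(-1\right) - 4\right) \left(-88 + 216\right) = 4590 - \left(2 - 4\right) 128 = 4590 - \left(-2\right) 128 = 4590 - -256 = 4590 + 256 = 4846$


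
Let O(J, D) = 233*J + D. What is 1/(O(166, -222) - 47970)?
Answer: -1/9514 ≈ -0.00010511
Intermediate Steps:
O(J, D) = D + 233*J
1/(O(166, -222) - 47970) = 1/((-222 + 233*166) - 47970) = 1/((-222 + 38678) - 47970) = 1/(38456 - 47970) = 1/(-9514) = -1/9514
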